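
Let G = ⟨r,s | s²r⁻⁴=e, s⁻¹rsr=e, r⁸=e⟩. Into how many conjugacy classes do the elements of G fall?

The conjugacy classes (representative and size) are:
  [e] (size 1), [r⁷] (size 2), [r⁶] (size 2), [r³] (size 2), [r⁴] (size 1), [r²s⁻¹] (size 4), [r³s⁻¹] (size 4).
Class equation: 1 + 2 + 2 + 2 + 1 + 4 + 4 = 16 = |G|. So G has 7 conjugacy classes.

Answer: 7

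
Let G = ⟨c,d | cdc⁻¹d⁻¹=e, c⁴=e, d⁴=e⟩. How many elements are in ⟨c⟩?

|⟨c⟩| equals the order of c. Compute successive powers until reaching e:
  c¹ = c, c² = c², c³ = c³, c⁴ = e.
The smallest positive k with cᵏ = e is 4, so |⟨c⟩| = 4.

Answer: 4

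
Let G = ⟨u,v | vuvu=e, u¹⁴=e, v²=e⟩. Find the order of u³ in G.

Compute successive powers until reaching e:
  (u³)¹ = u³, (u³)² = u⁶, (u³)³ = u⁹, (u³)⁴ = u¹², (u³)⁵ = u, (u³)⁶ = u⁴, (u³)⁷ = u⁷, (u³)⁸ = u¹⁰, (u³)⁹ = u¹³, (u³)¹⁰ = u², (u³)¹¹ = u⁵, (u³)¹² = u⁸, (u³)¹³ = u¹¹, (u³)¹⁴ = e.
The smallest positive k with (u³)ᵏ = e is 14.

Answer: 14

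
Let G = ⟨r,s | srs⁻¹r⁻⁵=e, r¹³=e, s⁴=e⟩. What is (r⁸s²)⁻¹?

The order of (r⁸s²) is 2 (smallest k with (r⁸s²)ᵏ = e), so (r⁸s²)⁻¹ = (r⁸s²)¹ = r⁸s².
Check: (r⁸s²) · (r⁸s²) → (r⁸s²) · r⁸ = s²;   (s²) · s² = e, giving e as required.

Answer: r⁸s²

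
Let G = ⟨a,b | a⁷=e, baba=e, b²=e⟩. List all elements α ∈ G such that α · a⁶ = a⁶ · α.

⟨a⁶⟩ ⊆ C_G(a⁶) since powers of a⁶ commute with a⁶; so |C_G(a⁶)| ≥ |⟨a⁶⟩| = 7.
By orbit–stabilizer, |C_G(a⁶)| = |G| / |conj. class of a⁶| = 14 / 2 = 7.
The 7 elements commuting with a⁶ are {e, a, a², a³, a⁴, a⁵, a⁶}.

Answer: {e, a, a², a³, a⁴, a⁵, a⁶}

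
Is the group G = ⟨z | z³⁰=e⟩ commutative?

G has a single generator, so G is cyclic and hence abelian.

Answer: Yes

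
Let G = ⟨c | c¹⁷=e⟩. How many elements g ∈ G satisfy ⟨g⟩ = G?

G is cyclic of order 17. An element generates G iff its order is 17, and a cyclic group of order 17 has exactly φ(17) = 16 such elements.

Answer: 16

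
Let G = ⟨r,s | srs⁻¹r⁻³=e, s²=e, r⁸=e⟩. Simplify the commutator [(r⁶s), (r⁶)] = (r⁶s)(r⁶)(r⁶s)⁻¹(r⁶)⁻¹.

[(r⁶s), (r⁶)] = (r⁶s)·(r⁶)·(r⁶s)⁻¹·(r⁶)⁻¹.
  (r⁶s) · (r⁶) = s
  s · (r⁶s) = r²
  (r²) · (r²) = r⁴

Answer: r⁴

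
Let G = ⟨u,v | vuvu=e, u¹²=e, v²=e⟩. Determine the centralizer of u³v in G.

⟨u³v⟩ ⊆ C_G(u³v) since powers of u³v commute with u³v; so |C_G(u³v)| ≥ |⟨u³v⟩| = 2.
By orbit–stabilizer, |C_G(u³v)| = |G| / |conj. class of u³v| = 24 / 6 = 4.
The 4 elements commuting with u³v are {e, u⁶, u³v, u⁹v}.

Answer: {e, u⁶, u³v, u⁹v}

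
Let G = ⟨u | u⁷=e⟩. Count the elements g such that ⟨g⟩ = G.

G is cyclic of order 7. An element generates G iff its order is 7, and a cyclic group of order 7 has exactly φ(7) = 6 such elements.

Answer: 6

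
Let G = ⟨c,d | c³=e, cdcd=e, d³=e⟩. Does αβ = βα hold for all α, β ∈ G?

c·d = cd but d·c = c²d², so c·d ≠ d·c and G is not abelian.

Answer: No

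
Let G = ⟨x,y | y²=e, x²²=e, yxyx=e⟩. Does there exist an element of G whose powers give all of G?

Every cyclic group is abelian. But x·y = xy while y·x = x²¹y, so x·y ≠ y·x and G is not abelian. Hence G is not cyclic.

Answer: No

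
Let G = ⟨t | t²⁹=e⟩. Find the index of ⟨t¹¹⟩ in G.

First find ord(t¹¹) by computing successive powers:
  (t¹¹)¹ = t¹¹, (t¹¹)² = t²², (t¹¹)³ = t⁴, (t¹¹)⁴ = t¹⁵, (t¹¹)⁵ = t²⁶, (t¹¹)⁶ = t⁸, (t¹¹)⁷ = t¹⁹, (t¹¹)⁸ = t, (t¹¹)⁹ = t¹², (t¹¹)¹⁰ = t²³, (t¹¹)¹¹ = t⁵, (t¹¹)¹² = t¹⁶, (t¹¹)¹³ = t²⁷, (t¹¹)¹⁴ = t⁹, (t¹¹)¹⁵ = t²⁰, (t¹¹)¹⁶ = t², (t¹¹)¹⁷ = t¹³, (t¹¹)¹⁸ = t²⁴, (t¹¹)¹⁹ = t⁶, (t¹¹)²⁰ = t¹⁷, (t¹¹)²¹ = t²⁸, (t¹¹)²² = t¹⁰, (t¹¹)²³ = t²¹, (t¹¹)²⁴ = t³, (t¹¹)²⁵ = t¹⁴, (t¹¹)²⁶ = t²⁵, (t¹¹)²⁷ = t⁷, (t¹¹)²⁸ = t¹⁸, (t¹¹)²⁹ = e.
So |⟨t¹¹⟩| = ord(t¹¹) = 29. With |G| = 29, by Lagrange [G : ⟨t¹¹⟩] = 29/29 = 1.

Answer: 1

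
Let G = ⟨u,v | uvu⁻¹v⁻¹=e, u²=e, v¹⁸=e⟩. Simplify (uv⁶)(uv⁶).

Compute (uv⁶) · (uv⁶) by multiplying left to right and reducing via the relations at each step:
  (uv⁶) · u = v⁶
  (v⁶) · v⁶ = v¹²

Answer: v¹²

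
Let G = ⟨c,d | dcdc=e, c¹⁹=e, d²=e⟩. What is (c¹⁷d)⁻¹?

The order of (c¹⁷d) is 2 (smallest k with (c¹⁷d)ᵏ = e), so (c¹⁷d)⁻¹ = (c¹⁷d)¹ = c¹⁷d.
Check: (c¹⁷d) · (c¹⁷d) → (c¹⁷d) · c¹⁷ = d;   d · d = e, giving e as required.

Answer: c¹⁷d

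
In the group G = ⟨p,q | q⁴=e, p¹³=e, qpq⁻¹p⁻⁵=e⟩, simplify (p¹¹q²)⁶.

Compute successive powers of (p¹¹q²), reducing at each step:
  (p¹¹q²)²: (p¹¹q²) · p¹¹ = q²;   (q²) · q² = e
  (p¹¹q²)³: e · p¹¹ = p¹¹;   (p¹¹) · q² = p¹¹q²
  (p¹¹q²)⁴: (p¹¹q²) · p¹¹ = q²;   (q²) · q² = e
  (p¹¹q²)⁵: e · p¹¹ = p¹¹;   (p¹¹) · q² = p¹¹q²
  (p¹¹q²)⁶: (p¹¹q²) · p¹¹ = q²;   (q²) · q² = e

Answer: e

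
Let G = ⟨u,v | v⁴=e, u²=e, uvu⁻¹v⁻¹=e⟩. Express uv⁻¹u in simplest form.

Multiply left to right, reducing at each step:
  u · v⁻¹ = uv³
  (uv³) · u = v³

Answer: v³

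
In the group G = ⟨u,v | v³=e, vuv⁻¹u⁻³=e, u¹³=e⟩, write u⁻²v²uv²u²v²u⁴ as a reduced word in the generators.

Multiply left to right, reducing at each step:
  (u¹¹) · v² = u¹¹v²
  (u¹¹v²) · u = u⁷v²
  (u⁷v²) · v² = u⁷v
  (u⁷v) · u² = v
  v · v² = e
  e · u⁴ = u⁴

Answer: u⁴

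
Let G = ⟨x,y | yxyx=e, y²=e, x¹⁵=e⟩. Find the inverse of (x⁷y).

The order of (x⁷y) is 2 (smallest k with (x⁷y)ᵏ = e), so (x⁷y)⁻¹ = (x⁷y)¹ = x⁷y.
Check: (x⁷y) · (x⁷y) → (x⁷y) · x⁷ = y;   y · y = e, giving e as required.

Answer: x⁷y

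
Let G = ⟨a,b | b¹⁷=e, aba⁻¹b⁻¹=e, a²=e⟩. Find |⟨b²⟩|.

|⟨b²⟩| equals the order of b². Compute successive powers until reaching e:
  (b²)¹ = b², (b²)² = b⁴, (b²)³ = b⁶, (b²)⁴ = b⁸, (b²)⁵ = b¹⁰, (b²)⁶ = b¹², (b²)⁷ = b¹⁴, (b²)⁸ = b¹⁶, (b²)⁹ = b, (b²)¹⁰ = b³, (b²)¹¹ = b⁵, (b²)¹² = b⁷, (b²)¹³ = b⁹, (b²)¹⁴ = b¹¹, (b²)¹⁵ = b¹³, (b²)¹⁶ = b¹⁵, (b²)¹⁷ = e.
The smallest positive k with (b²)ᵏ = e is 17, so |⟨b²⟩| = 17.

Answer: 17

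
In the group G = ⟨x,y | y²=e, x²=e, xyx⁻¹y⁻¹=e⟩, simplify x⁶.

Compute successive powers of x, reducing at each step:
  x²: x · x = e
  x³: e · x = x
  x⁴: x · x = e
  x⁵: e · x = x
  x⁶: x · x = e

Answer: e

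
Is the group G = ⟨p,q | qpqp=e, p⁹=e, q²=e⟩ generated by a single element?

Every cyclic group is abelian. But p·q = pq while q·p = p⁸q, so p·q ≠ q·p and G is not abelian. Hence G is not cyclic.

Answer: No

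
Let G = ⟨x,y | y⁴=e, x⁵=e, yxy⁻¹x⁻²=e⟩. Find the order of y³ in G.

Compute successive powers until reaching e:
  (y³)¹ = y³, (y³)² = y², (y³)³ = y, (y³)⁴ = e.
The smallest positive k with (y³)ᵏ = e is 4.

Answer: 4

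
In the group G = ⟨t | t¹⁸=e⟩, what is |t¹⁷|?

Compute successive powers until reaching e:
  (t¹⁷)¹ = t¹⁷, (t¹⁷)² = t¹⁶, (t¹⁷)³ = t¹⁵, (t¹⁷)⁴ = t¹⁴, (t¹⁷)⁵ = t¹³, (t¹⁷)⁶ = t¹², (t¹⁷)⁷ = t¹¹, (t¹⁷)⁸ = t¹⁰, (t¹⁷)⁹ = t⁹, (t¹⁷)¹⁰ = t⁸, (t¹⁷)¹¹ = t⁷, (t¹⁷)¹² = t⁶, (t¹⁷)¹³ = t⁵, (t¹⁷)¹⁴ = t⁴, (t¹⁷)¹⁵ = t³, (t¹⁷)¹⁶ = t², (t¹⁷)¹⁷ = t, (t¹⁷)¹⁸ = e.
The smallest positive k with (t¹⁷)ᵏ = e is 18.

Answer: 18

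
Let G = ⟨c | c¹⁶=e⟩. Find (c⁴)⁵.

Compute successive powers of (c⁴), reducing at each step:
  (c⁴)²: (c⁴) · c⁴ = c⁸
  (c⁴)³: (c⁸) · c⁴ = c¹²
  (c⁴)⁴: (c¹²) · c⁴ = e
  (c⁴)⁵: e · c⁴ = c⁴

Answer: c⁴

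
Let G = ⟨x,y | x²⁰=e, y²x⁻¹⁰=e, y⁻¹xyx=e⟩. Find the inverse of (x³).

The order of (x³) is 20 (smallest k with (x³)ᵏ = e), so (x³)⁻¹ = (x³)¹⁹ = x¹⁷.
Check: (x³) · (x¹⁷) → (x³) · x¹⁷ = e, giving e as required.

Answer: x¹⁷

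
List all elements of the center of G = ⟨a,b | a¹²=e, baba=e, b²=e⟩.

An element z ∈ Z(G) iff z commutes with every generator.
For example a⁶ is central: (a⁶)·a = a⁷ = a·(a⁶); (a⁶)·b = a⁶b = b·(a⁶).
Whereas a ∉ Z(G) since a·b = ab ≠ a¹¹b = b·a.
Checking each of the 24 elements this way gives Z(G) = {e, a⁶}, of order 2.

Answer: {e, a⁶}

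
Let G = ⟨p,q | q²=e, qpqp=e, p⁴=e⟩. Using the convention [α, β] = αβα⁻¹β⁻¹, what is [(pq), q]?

[(pq), q] = (pq)·q·(pq)⁻¹·q⁻¹.
  (pq) · q = p
  p · (pq) = p²q
  (p²q) · q = p²

Answer: p²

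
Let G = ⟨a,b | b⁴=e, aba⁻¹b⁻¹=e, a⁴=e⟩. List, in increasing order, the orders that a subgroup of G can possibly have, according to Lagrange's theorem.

|G| = 16 = 2⁴. By Lagrange's theorem the order of any subgroup divides 16; the divisors of 16 are 1, 2, 4, 8, 16.

Answer: 1, 2, 4, 8, 16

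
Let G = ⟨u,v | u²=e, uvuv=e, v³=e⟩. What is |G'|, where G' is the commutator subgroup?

G' = [G, G] is generated by all commutators. The generator-pair commutators are: [u, v] = v.
The subgroup they normally generate is {e, v, v²}, of order 3.
Check: |G/G'| = 6/3 = 2 is the order of the abelianisation.

Answer: 3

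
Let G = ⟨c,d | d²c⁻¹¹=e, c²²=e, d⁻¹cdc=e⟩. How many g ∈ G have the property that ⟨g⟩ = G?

⟨g⟩ = G would require ord(g) = |G| = 44, but the maximum element order in G is 22 < 44. So G is not cyclic and no single element generates it: the count is 0.

Answer: 0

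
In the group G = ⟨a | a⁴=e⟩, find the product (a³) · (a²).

Compute (a³) · (a²) by multiplying left to right and reducing via the relations at each step:
  (a³) · a² = a

Answer: a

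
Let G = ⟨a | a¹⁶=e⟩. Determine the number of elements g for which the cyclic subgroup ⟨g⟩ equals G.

G is cyclic of order 16. An element generates G iff its order is 16, and a cyclic group of order 16 has exactly φ(16) = 8 such elements.

Answer: 8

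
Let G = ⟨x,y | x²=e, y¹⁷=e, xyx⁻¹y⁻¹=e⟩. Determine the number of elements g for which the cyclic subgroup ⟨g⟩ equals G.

G is cyclic of order 34. An element generates G iff its order is 34, and a cyclic group of order 34 has exactly φ(34) = 16 such elements.

Answer: 16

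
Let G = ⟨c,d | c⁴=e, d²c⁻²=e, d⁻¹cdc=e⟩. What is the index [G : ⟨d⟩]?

First find ord(d) by computing successive powers:
  d¹ = d, d² = c², d³ = d⁻¹, d⁴ = e.
So |⟨d⟩| = ord(d) = 4. With |G| = 8, by Lagrange [G : ⟨d⟩] = 8/4 = 2.

Answer: 2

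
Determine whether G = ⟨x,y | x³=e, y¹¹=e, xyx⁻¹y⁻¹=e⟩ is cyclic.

|G| = 33. The element xy has order 33 (its powers give 33 distinct elements), so ⟨xy⟩ = G and G is cyclic.

Answer: Yes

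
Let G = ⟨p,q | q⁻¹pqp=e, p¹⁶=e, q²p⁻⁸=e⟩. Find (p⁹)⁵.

Compute successive powers of (p⁹), reducing at each step:
  (p⁹)²: (p⁹) · p⁹ = p²
  (p⁹)³: (p²) · p⁹ = p¹¹
  (p⁹)⁴: (p¹¹) · p⁹ = p⁴
  (p⁹)⁵: (p⁴) · p⁹ = p¹³

Answer: p¹³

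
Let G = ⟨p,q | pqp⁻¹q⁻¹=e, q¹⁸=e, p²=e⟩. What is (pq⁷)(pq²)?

Compute (pq⁷) · (pq²) by multiplying left to right and reducing via the relations at each step:
  (pq⁷) · p = q⁷
  (q⁷) · q² = q⁹

Answer: q⁹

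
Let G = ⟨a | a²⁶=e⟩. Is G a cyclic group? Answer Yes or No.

|G| = 26. The element a has order 26 (its powers give 26 distinct elements), so ⟨a⟩ = G and G is cyclic.

Answer: Yes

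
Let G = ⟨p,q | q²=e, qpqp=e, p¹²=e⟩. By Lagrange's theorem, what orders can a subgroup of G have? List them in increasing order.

|G| = 24 = 2³ · 3. By Lagrange's theorem the order of any subgroup divides 24; the divisors of 24 are 1, 2, 3, 4, 6, 8, 12, 24.

Answer: 1, 2, 3, 4, 6, 8, 12, 24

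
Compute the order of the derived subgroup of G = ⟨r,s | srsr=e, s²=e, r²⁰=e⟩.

G' = [G, G] is generated by all commutators. The generator-pair commutators are: [r, s] = r².
The subgroup they normally generate is {e, r², r⁴, r⁶, r⁸, r¹⁰, r¹², r¹⁴, r¹⁶, r¹⁸}, of order 10.
Check: |G/G'| = 40/10 = 4 is the order of the abelianisation.

Answer: 10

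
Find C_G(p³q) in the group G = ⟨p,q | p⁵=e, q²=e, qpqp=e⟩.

⟨p³q⟩ ⊆ C_G(p³q) since powers of p³q commute with p³q; so |C_G(p³q)| ≥ |⟨p³q⟩| = 2.
By orbit–stabilizer, |C_G(p³q)| = |G| / |conj. class of p³q| = 10 / 5 = 2.
The 2 elements commuting with p³q are {e, p³q}.

Answer: {e, p³q}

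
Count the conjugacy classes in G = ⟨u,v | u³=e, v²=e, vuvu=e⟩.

The conjugacy classes (representative and size) are:
  [e] (size 1), [u] (size 2), [uv] (size 3).
Class equation: 1 + 2 + 3 = 6 = |G|. So G has 3 conjugacy classes.

Answer: 3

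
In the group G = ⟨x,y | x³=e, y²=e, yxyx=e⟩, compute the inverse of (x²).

The order of (x²) is 3 (smallest k with (x²)ᵏ = e), so (x²)⁻¹ = (x²)² = x.
Check: (x²) · x → (x²) · x = e, giving e as required.

Answer: x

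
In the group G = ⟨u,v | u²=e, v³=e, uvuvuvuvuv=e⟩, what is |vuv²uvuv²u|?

Compute successive powers until reaching e:
  (vuv²uvuv²u)¹ = vuv²uvuv²u, (vuv²uvuv²u)² = uvuv², (vuv²uvuv²u)³ = vuv²u, (vuv²uvuv²u)⁴ = uvuv²uvuv², (vuv²uvuv²u)⁵ = e.
The smallest positive k with (vuv²uvuv²u)ᵏ = e is 5.

Answer: 5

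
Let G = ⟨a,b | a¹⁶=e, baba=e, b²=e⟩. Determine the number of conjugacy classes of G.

The conjugacy classes (representative and size) are:
  [e] (size 1), [a¹⁵] (size 2), [a²] (size 2), [a³] (size 2), [a¹²] (size 2), [a⁵] (size 2), [a⁶] (size 2), [a⁷] (size 2), [a⁸] (size 1), [a²b] (size 8), [a¹⁵b] (size 8).
Class equation: 1 + 2 + 2 + 2 + 2 + 2 + 2 + 2 + 1 + 8 + 8 = 32 = |G|. So G has 11 conjugacy classes.

Answer: 11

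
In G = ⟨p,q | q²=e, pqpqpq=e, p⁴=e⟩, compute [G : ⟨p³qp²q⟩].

First find ord(p³qp²q) by computing successive powers:
  (p³qp²q)¹ = p³qp²q, (p³qp²q)² = e.
So |⟨p³qp²q⟩| = ord(p³qp²q) = 2. With |G| = 24, by Lagrange [G : ⟨p³qp²q⟩] = 24/2 = 12.

Answer: 12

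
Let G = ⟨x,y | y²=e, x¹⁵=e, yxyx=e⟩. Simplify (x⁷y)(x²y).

Compute (x⁷y) · (x²y) by multiplying left to right and reducing via the relations at each step:
  (x⁷y) · x² = x⁵y
  (x⁵y) · y = x⁵

Answer: x⁵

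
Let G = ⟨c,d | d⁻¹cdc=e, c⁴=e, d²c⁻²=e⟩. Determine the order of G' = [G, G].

G' = [G, G] is generated by all commutators. The generator-pair commutators are: [c, d] = c².
The subgroup they normally generate is {e, c²}, of order 2.
Check: |G/G'| = 8/2 = 4 is the order of the abelianisation.

Answer: 2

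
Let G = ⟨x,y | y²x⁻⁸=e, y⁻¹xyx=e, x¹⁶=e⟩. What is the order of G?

Enumerate words in the generators, reducing via the relations: the distinct elements are
  {e, x, y, xy, x², x³, x⁴, x⁵, x⁶, x⁷, x⁸, x⁹, x²y, x³y, x¹², x¹³, x¹¹, x¹⁰, x¹⁴, x¹⁵, x⁴y, x⁵y, x⁶y, x⁷y, y⁻¹, xy⁻¹, x²y⁻¹, x³y⁻¹, x⁴y⁻¹, x⁵y⁻¹, x⁶y⁻¹, x⁷y⁻¹}.
No further products give new elements, so |G| = 32.

Answer: 32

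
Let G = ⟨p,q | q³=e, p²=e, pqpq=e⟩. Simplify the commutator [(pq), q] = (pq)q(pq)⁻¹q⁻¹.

[(pq), q] = (pq)·q·(pq)⁻¹·q⁻¹.
  (pq) · q = pq²
  (pq²) · (pq) = q²
  (q²) · (q²) = q

Answer: q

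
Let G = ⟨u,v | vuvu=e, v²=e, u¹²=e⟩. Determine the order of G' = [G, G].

G' = [G, G] is generated by all commutators. The generator-pair commutators are: [u, v] = u².
The subgroup they normally generate is {e, u², u⁴, u⁶, u⁸, u¹⁰}, of order 6.
Check: |G/G'| = 24/6 = 4 is the order of the abelianisation.

Answer: 6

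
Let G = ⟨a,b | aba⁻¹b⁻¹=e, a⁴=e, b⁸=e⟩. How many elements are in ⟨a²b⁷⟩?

|⟨a²b⁷⟩| equals the order of a²b⁷. Compute successive powers until reaching e:
  (a²b⁷)¹ = a²b⁷, (a²b⁷)² = b⁶, (a²b⁷)³ = a²b⁵, (a²b⁷)⁴ = b⁴, (a²b⁷)⁵ = a²b³, (a²b⁷)⁶ = b², (a²b⁷)⁷ = a²b, (a²b⁷)⁸ = e.
The smallest positive k with (a²b⁷)ᵏ = e is 8, so |⟨a²b⁷⟩| = 8.

Answer: 8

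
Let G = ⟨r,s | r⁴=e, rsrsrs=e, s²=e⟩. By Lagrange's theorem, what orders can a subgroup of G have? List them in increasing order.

|G| = 24 = 2³ · 3. By Lagrange's theorem the order of any subgroup divides 24; the divisors of 24 are 1, 2, 3, 4, 6, 8, 12, 24.

Answer: 1, 2, 3, 4, 6, 8, 12, 24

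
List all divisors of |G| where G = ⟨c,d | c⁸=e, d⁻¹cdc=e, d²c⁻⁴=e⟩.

|G| = 16 = 2⁴. By Lagrange's theorem the order of any subgroup divides 16; the divisors of 16 are 1, 2, 4, 8, 16.

Answer: 1, 2, 4, 8, 16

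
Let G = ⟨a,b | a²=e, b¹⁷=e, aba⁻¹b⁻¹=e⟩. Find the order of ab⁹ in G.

Compute successive powers until reaching e:
  (ab⁹)¹ = ab⁹, (ab⁹)² = b, (ab⁹)³ = ab¹⁰, (ab⁹)⁴ = b², (ab⁹)⁵ = ab¹¹, (ab⁹)⁶ = b³, (ab⁹)⁷ = ab¹², (ab⁹)⁸ = b⁴, (ab⁹)⁹ = ab¹³, (ab⁹)¹⁰ = b⁵, (ab⁹)¹¹ = ab¹⁴, (ab⁹)¹² = b⁶, (ab⁹)¹³ = ab¹⁵, (ab⁹)¹⁴ = b⁷, (ab⁹)¹⁵ = ab¹⁶, (ab⁹)¹⁶ = b⁸, (ab⁹)¹⁷ = a, (ab⁹)¹⁸ = b⁹, (ab⁹)¹⁹ = ab, (ab⁹)²⁰ = b¹⁰, (ab⁹)²¹ = ab², (ab⁹)²² = b¹¹, (ab⁹)²³ = ab³, (ab⁹)²⁴ = b¹², (ab⁹)²⁵ = ab⁴, (ab⁹)²⁶ = b¹³, (ab⁹)²⁷ = ab⁵, (ab⁹)²⁸ = b¹⁴, (ab⁹)²⁹ = ab⁶, (ab⁹)³⁰ = b¹⁵, (ab⁹)³¹ = ab⁷, (ab⁹)³² = b¹⁶, (ab⁹)³³ = ab⁸, (ab⁹)³⁴ = e.
The smallest positive k with (ab⁹)ᵏ = e is 34.

Answer: 34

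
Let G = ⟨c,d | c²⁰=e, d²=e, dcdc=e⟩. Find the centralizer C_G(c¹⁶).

⟨c¹⁶⟩ ⊆ C_G(c¹⁶) since powers of c¹⁶ commute with c¹⁶; so |C_G(c¹⁶)| ≥ |⟨c¹⁶⟩| = 5.
By orbit–stabilizer, |C_G(c¹⁶)| = |G| / |conj. class of c¹⁶| = 40 / 2 = 20.
The 20 elements commuting with c¹⁶ are {e, c, c², c³, c⁴, c⁵, c⁶, c⁷, c⁸, c⁹, c¹⁰, c¹¹, c¹², c¹³, c¹⁴, c¹⁵, c¹⁶, c¹⁷, c¹⁸, c¹⁹}.

Answer: {e, c, c², c³, c⁴, c⁵, c⁶, c⁷, c⁸, c⁹, c¹⁰, c¹¹, c¹², c¹³, c¹⁴, c¹⁵, c¹⁶, c¹⁷, c¹⁸, c¹⁹}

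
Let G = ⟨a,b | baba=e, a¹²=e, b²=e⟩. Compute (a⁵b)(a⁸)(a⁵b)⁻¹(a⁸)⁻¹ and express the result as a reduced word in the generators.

[(a⁵b), (a⁸)] = (a⁵b)·(a⁸)·(a⁵b)⁻¹·(a⁸)⁻¹.
  (a⁵b) · (a⁸) = a⁹b
  (a⁹b) · (a⁵b) = a⁴
  (a⁴) · (a⁴) = a⁸

Answer: a⁸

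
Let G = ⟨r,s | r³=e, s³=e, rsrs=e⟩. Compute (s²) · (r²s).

Compute (s²) · (r²s) by multiplying left to right and reducing via the relations at each step:
  (s²) · r² = rs
  (rs) · s = rs²

Answer: rs²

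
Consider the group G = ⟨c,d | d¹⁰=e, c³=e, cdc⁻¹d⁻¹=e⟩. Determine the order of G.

Enumerate words in the generators, reducing via the relations: the distinct elements are
  {c, d, e, cd, c², d², d³, d⁴, d⁵, d⁶, d⁷, d⁸, d⁹, cd², cd³, cd⁴, cd⁵, cd⁶, cd⁷, cd⁸, cd⁹, c²d, c²d², c²d³, c²d⁴, c²d⁵, c²d⁶, c²d⁷, c²d⁸, c²d⁹}.
No further products give new elements, so |G| = 30.

Answer: 30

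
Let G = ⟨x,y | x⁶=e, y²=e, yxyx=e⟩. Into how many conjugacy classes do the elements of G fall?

The conjugacy classes (representative and size) are:
  [e] (size 1), [x⁵] (size 2), [x⁴] (size 2), [x³] (size 1), [y] (size 3), [x³y] (size 3).
Class equation: 1 + 2 + 2 + 1 + 3 + 3 = 12 = |G|. So G has 6 conjugacy classes.

Answer: 6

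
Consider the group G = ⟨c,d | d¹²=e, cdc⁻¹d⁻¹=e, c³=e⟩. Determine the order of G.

Enumerate words in the generators, reducing via the relations: the distinct elements are
  {c, d, e, cd, c², d², d³, d⁴, d⁵, d⁶, d⁷, d⁸, d⁹, cd², cd³, cd⁴, cd⁵, cd⁶, cd⁷, cd⁸, cd⁹, c²d, d¹¹, d¹⁰, cd¹¹, cd¹⁰, c²d², c²d³, c²d⁴, c²d⁵, c²d⁶, c²d⁷, c²d⁸, c²d⁹, c²d¹¹, c²d¹⁰}.
No further products give new elements, so |G| = 36.

Answer: 36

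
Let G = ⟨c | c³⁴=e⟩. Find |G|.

G is generated by a single element, so G is cyclic. The relator gives c³⁴ = e and no smaller power is forced to be e, so the 34 powers {c, e, c², c³, c⁴, c⁵, c⁶, c⁷, c⁸, c⁹, c²², c²³, c²¹, c²⁰, c²⁴, c²⁵, c²⁶, c²⁷, c²⁸, c²⁹, c³², c³³, c³¹, c³⁰, c¹², c¹³, c¹¹, c¹⁰, c¹⁴, c¹⁵, c¹⁶, c¹⁷, c¹⁸, c¹⁹} are distinct. Hence |G| = 34.

Answer: 34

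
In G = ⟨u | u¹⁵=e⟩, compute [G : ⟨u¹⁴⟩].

First find ord(u¹⁴) by computing successive powers:
  (u¹⁴)¹ = u¹⁴, (u¹⁴)² = u¹³, (u¹⁴)³ = u¹², (u¹⁴)⁴ = u¹¹, (u¹⁴)⁵ = u¹⁰, (u¹⁴)⁶ = u⁹, (u¹⁴)⁷ = u⁸, (u¹⁴)⁸ = u⁷, (u¹⁴)⁹ = u⁶, (u¹⁴)¹⁰ = u⁵, (u¹⁴)¹¹ = u⁴, (u¹⁴)¹² = u³, (u¹⁴)¹³ = u², (u¹⁴)¹⁴ = u, (u¹⁴)¹⁵ = e.
So |⟨u¹⁴⟩| = ord(u¹⁴) = 15. With |G| = 15, by Lagrange [G : ⟨u¹⁴⟩] = 15/15 = 1.

Answer: 1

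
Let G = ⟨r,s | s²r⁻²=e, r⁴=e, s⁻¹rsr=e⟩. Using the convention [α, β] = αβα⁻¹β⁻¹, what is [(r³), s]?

[(r³), s] = (r³)·s·(r³)⁻¹·s⁻¹.
  (r³) · s = rs⁻¹
  (rs⁻¹) · r = s⁻¹
  (s⁻¹) · (s⁻¹) = r²

Answer: r²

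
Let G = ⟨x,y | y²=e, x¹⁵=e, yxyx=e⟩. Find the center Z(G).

An element z ∈ Z(G) iff z commutes with every generator.
For example e is central: e·x = x = x·e; e·y = y = y·e.
Whereas x ∉ Z(G) since x·y = xy ≠ x¹⁴y = y·x.
Checking each of the 30 elements this way gives Z(G) = {e}, of order 1.

Answer: {e}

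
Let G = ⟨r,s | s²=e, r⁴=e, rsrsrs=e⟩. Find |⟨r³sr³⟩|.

|⟨r³sr³⟩| equals the order of r³sr³. Compute successive powers until reaching e:
  (r³sr³)¹ = r³sr³, (r³sr³)² = sr²s, (r³sr³)³ = rsr, (r³sr³)⁴ = e.
The smallest positive k with (r³sr³)ᵏ = e is 4, so |⟨r³sr³⟩| = 4.

Answer: 4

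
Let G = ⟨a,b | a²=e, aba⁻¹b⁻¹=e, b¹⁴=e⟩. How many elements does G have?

Enumerate words in the generators, reducing via the relations: the distinct elements are
  {a, b, e, ab, b², b³, b⁴, b⁵, b⁶, b⁷, b⁸, b⁹, ab², ab³, ab⁴, ab⁵, ab⁶, ab⁷, ab⁸, ab⁹, b¹², b¹³, b¹¹, b¹⁰, ab¹², ab¹³, ab¹¹, ab¹⁰}.
No further products give new elements, so |G| = 28.

Answer: 28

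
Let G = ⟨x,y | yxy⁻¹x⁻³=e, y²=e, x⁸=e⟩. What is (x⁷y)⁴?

Compute successive powers of (x⁷y), reducing at each step:
  (x⁷y)²: (x⁷y) · x⁷ = x⁴y;   (x⁴y) · y = x⁴
  (x⁷y)³: (x⁴) · x⁷ = x³;   (x³) · y = x³y
  (x⁷y)⁴: (x³y) · x⁷ = y;   y · y = e

Answer: e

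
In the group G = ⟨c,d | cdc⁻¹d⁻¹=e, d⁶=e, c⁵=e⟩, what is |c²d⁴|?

Compute successive powers until reaching e:
  (c²d⁴)¹ = c²d⁴, (c²d⁴)² = c⁴d², (c²d⁴)³ = c, (c²d⁴)⁴ = c³d⁴, (c²d⁴)⁵ = d², (c²d⁴)⁶ = c², (c²d⁴)⁷ = c⁴d⁴, (c²d⁴)⁸ = cd², (c²d⁴)⁹ = c³, (c²d⁴)¹⁰ = d⁴, (c²d⁴)¹¹ = c²d², (c²d⁴)¹² = c⁴, (c²d⁴)¹³ = cd⁴, (c²d⁴)¹⁴ = c³d², (c²d⁴)¹⁵ = e.
The smallest positive k with (c²d⁴)ᵏ = e is 15.

Answer: 15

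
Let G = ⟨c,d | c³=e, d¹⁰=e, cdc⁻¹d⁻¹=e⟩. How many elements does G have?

Enumerate words in the generators, reducing via the relations: the distinct elements are
  {c, d, e, cd, c², d², d³, d⁴, d⁵, d⁶, d⁷, d⁸, d⁹, cd², cd³, cd⁴, cd⁵, cd⁶, cd⁷, cd⁸, cd⁹, c²d, c²d², c²d³, c²d⁴, c²d⁵, c²d⁶, c²d⁷, c²d⁸, c²d⁹}.
No further products give new elements, so |G| = 30.

Answer: 30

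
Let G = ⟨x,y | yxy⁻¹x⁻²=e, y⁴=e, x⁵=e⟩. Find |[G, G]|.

G' = [G, G] is generated by all commutators. The generator-pair commutators are: [x, y] = x⁴.
The subgroup they normally generate is {e, x, x², x³, x⁴}, of order 5.
Check: |G/G'| = 20/5 = 4 is the order of the abelianisation.

Answer: 5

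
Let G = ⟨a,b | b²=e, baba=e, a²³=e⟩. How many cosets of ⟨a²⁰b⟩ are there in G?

First find ord(a²⁰b) by computing successive powers:
  (a²⁰b)¹ = a²⁰b, (a²⁰b)² = e.
So |⟨a²⁰b⟩| = ord(a²⁰b) = 2. With |G| = 46, by Lagrange [G : ⟨a²⁰b⟩] = 46/2 = 23.

Answer: 23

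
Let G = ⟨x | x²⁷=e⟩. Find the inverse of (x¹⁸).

The order of (x¹⁸) is 3 (smallest k with (x¹⁸)ᵏ = e), so (x¹⁸)⁻¹ = (x¹⁸)² = x⁹.
Check: (x¹⁸) · (x⁹) → (x¹⁸) · x⁹ = e, giving e as required.

Answer: x⁹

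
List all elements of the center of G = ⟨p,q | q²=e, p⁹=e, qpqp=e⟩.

An element z ∈ Z(G) iff z commutes with every generator.
For example e is central: e·p = p = p·e; e·q = q = q·e.
Whereas p ∉ Z(G) since p·q = pq ≠ p⁸q = q·p.
Checking each of the 18 elements this way gives Z(G) = {e}, of order 1.

Answer: {e}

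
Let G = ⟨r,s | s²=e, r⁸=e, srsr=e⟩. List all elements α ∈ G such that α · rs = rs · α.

⟨rs⟩ ⊆ C_G(rs) since powers of rs commute with rs; so |C_G(rs)| ≥ |⟨rs⟩| = 2.
By orbit–stabilizer, |C_G(rs)| = |G| / |conj. class of rs| = 16 / 4 = 4.
The 4 elements commuting with rs are {e, r⁴, rs, r⁵s}.

Answer: {e, r⁴, rs, r⁵s}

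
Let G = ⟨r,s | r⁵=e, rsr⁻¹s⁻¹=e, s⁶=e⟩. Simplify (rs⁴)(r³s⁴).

Compute (rs⁴) · (r³s⁴) by multiplying left to right and reducing via the relations at each step:
  (rs⁴) · r³ = r⁴s⁴
  (r⁴s⁴) · s⁴ = r⁴s²

Answer: r⁴s²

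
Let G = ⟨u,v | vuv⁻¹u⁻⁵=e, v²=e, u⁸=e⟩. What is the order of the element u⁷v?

Compute successive powers until reaching e:
  (u⁷v)¹ = u⁷v, (u⁷v)² = u², (u⁷v)³ = uv, (u⁷v)⁴ = u⁴, (u⁷v)⁵ = u³v, (u⁷v)⁶ = u⁶, (u⁷v)⁷ = u⁵v, (u⁷v)⁸ = e.
The smallest positive k with (u⁷v)ᵏ = e is 8.

Answer: 8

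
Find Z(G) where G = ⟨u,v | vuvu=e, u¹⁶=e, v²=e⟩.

An element z ∈ Z(G) iff z commutes with every generator.
For example u⁸ is central: (u⁸)·u = u⁹ = u·(u⁸); (u⁸)·v = u⁸v = v·(u⁸).
Whereas u ∉ Z(G) since u·v = uv ≠ u¹⁵v = v·u.
Checking each of the 32 elements this way gives Z(G) = {e, u⁸}, of order 2.

Answer: {e, u⁸}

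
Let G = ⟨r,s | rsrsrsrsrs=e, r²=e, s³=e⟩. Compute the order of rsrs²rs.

Compute successive powers until reaching e:
  (rsrs²rs)¹ = rsrs²rs, (rsrs²rs)² = s²rsrs²r, (rsrs²rs)³ = e.
The smallest positive k with (rsrs²rs)ᵏ = e is 3.

Answer: 3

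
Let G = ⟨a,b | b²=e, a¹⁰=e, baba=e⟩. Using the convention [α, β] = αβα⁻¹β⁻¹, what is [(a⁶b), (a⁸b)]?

[(a⁶b), (a⁸b)] = (a⁶b)·(a⁸b)·(a⁶b)⁻¹·(a⁸b)⁻¹.
  (a⁶b) · (a⁸b) = a⁸
  (a⁸) · (a⁶b) = a⁴b
  (a⁴b) · (a⁸b) = a⁶

Answer: a⁶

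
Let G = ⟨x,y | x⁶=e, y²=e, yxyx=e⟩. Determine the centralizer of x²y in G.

⟨x²y⟩ ⊆ C_G(x²y) since powers of x²y commute with x²y; so |C_G(x²y)| ≥ |⟨x²y⟩| = 2.
By orbit–stabilizer, |C_G(x²y)| = |G| / |conj. class of x²y| = 12 / 3 = 4.
The 4 elements commuting with x²y are {e, x³, x⁵y, x²y}.

Answer: {e, x³, x⁵y, x²y}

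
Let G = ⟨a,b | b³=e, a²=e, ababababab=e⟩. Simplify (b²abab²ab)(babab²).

Compute (b²abab²ab) · (babab²) by multiplying left to right and reducing via the relations at each step:
  (b²abab²ab) · b = b²abab²ab²
  (b²abab²ab²) · a = b²ab²abab
  (b²ab²abab) · b = b²ab²abab²
  (b²ab²abab²) · a = abab²abab
  (abab²abab) · b² = abab²aba

Answer: abab²aba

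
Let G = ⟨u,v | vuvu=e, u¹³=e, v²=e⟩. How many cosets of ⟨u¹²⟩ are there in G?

First find ord(u¹²) by computing successive powers:
  (u¹²)¹ = u¹², (u¹²)² = u¹¹, (u¹²)³ = u¹⁰, (u¹²)⁴ = u⁹, (u¹²)⁵ = u⁸, (u¹²)⁶ = u⁷, (u¹²)⁷ = u⁶, (u¹²)⁸ = u⁵, (u¹²)⁹ = u⁴, (u¹²)¹⁰ = u³, (u¹²)¹¹ = u², (u¹²)¹² = u, (u¹²)¹³ = e.
So |⟨u¹²⟩| = ord(u¹²) = 13. With |G| = 26, by Lagrange [G : ⟨u¹²⟩] = 26/13 = 2.

Answer: 2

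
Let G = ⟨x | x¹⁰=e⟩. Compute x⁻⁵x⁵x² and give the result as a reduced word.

Multiply left to right, reducing at each step:
  (x⁵) · x⁵ = e
  e · x² = x²

Answer: x²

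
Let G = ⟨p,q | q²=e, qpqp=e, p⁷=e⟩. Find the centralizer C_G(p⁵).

⟨p⁵⟩ ⊆ C_G(p⁵) since powers of p⁵ commute with p⁵; so |C_G(p⁵)| ≥ |⟨p⁵⟩| = 7.
By orbit–stabilizer, |C_G(p⁵)| = |G| / |conj. class of p⁵| = 14 / 2 = 7.
The 7 elements commuting with p⁵ are {e, p, p², p³, p⁴, p⁵, p⁶}.

Answer: {e, p, p², p³, p⁴, p⁵, p⁶}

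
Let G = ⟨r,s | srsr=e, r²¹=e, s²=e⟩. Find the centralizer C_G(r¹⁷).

⟨r¹⁷⟩ ⊆ C_G(r¹⁷) since powers of r¹⁷ commute with r¹⁷; so |C_G(r¹⁷)| ≥ |⟨r¹⁷⟩| = 21.
By orbit–stabilizer, |C_G(r¹⁷)| = |G| / |conj. class of r¹⁷| = 42 / 2 = 21.
The 21 elements commuting with r¹⁷ are {e, r, r², r³, r⁴, r⁵, r⁶, r⁷, r⁸, r⁹, r¹⁰, r¹¹, r¹², r¹³, r¹⁴, r¹⁵, r¹⁶, r¹⁷, r¹⁸, r¹⁹, r²⁰}.

Answer: {e, r, r², r³, r⁴, r⁵, r⁶, r⁷, r⁸, r⁹, r¹⁰, r¹¹, r¹², r¹³, r¹⁴, r¹⁵, r¹⁶, r¹⁷, r¹⁸, r¹⁹, r²⁰}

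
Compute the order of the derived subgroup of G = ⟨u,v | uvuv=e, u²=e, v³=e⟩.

G' = [G, G] is generated by all commutators. The generator-pair commutators are: [u, v] = v.
The subgroup they normally generate is {e, v, v²}, of order 3.
Check: |G/G'| = 6/3 = 2 is the order of the abelianisation.

Answer: 3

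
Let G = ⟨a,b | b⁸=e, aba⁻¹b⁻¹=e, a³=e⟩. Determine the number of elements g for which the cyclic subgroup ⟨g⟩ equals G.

G is cyclic of order 24. An element generates G iff its order is 24, and a cyclic group of order 24 has exactly φ(24) = 8 such elements.

Answer: 8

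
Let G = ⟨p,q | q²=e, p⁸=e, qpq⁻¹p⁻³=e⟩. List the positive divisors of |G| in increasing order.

|G| = 16 = 2⁴. By Lagrange's theorem the order of any subgroup divides 16; the divisors of 16 are 1, 2, 4, 8, 16.

Answer: 1, 2, 4, 8, 16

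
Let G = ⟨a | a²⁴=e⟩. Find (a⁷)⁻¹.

The order of (a⁷) is 24 (smallest k with (a⁷)ᵏ = e), so (a⁷)⁻¹ = (a⁷)²³ = a¹⁷.
Check: (a⁷) · (a¹⁷) → (a⁷) · a¹⁷ = e, giving e as required.

Answer: a¹⁷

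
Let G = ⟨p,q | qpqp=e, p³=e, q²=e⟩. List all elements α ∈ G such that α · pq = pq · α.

⟨pq⟩ ⊆ C_G(pq) since powers of pq commute with pq; so |C_G(pq)| ≥ |⟨pq⟩| = 2.
By orbit–stabilizer, |C_G(pq)| = |G| / |conj. class of pq| = 6 / 3 = 2.
The 2 elements commuting with pq are {e, pq}.

Answer: {e, pq}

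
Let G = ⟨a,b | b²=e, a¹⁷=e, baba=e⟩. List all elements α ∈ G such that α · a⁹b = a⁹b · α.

⟨a⁹b⟩ ⊆ C_G(a⁹b) since powers of a⁹b commute with a⁹b; so |C_G(a⁹b)| ≥ |⟨a⁹b⟩| = 2.
By orbit–stabilizer, |C_G(a⁹b)| = |G| / |conj. class of a⁹b| = 34 / 17 = 2.
The 2 elements commuting with a⁹b are {e, a⁹b}.

Answer: {e, a⁹b}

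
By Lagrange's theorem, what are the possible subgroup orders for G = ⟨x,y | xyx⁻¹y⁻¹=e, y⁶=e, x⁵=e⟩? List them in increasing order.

|G| = 30 = 2 · 3 · 5. By Lagrange's theorem the order of any subgroup divides 30; the divisors of 30 are 1, 2, 3, 5, 6, 10, 15, 30.

Answer: 1, 2, 3, 5, 6, 10, 15, 30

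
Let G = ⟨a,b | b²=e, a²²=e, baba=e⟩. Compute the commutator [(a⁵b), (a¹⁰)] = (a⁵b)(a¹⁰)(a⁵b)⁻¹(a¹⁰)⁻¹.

[(a⁵b), (a¹⁰)] = (a⁵b)·(a¹⁰)·(a⁵b)⁻¹·(a¹⁰)⁻¹.
  (a⁵b) · (a¹⁰) = a¹⁷b
  (a¹⁷b) · (a⁵b) = a¹²
  (a¹²) · (a¹²) = a²

Answer: a²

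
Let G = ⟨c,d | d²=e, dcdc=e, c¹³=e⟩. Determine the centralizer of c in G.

⟨c⟩ ⊆ C_G(c) since powers of c commute with c; so |C_G(c)| ≥ |⟨c⟩| = 13.
By orbit–stabilizer, |C_G(c)| = |G| / |conj. class of c| = 26 / 2 = 13.
The 13 elements commuting with c are {e, c, c², c³, c⁴, c⁵, c⁶, c⁷, c⁸, c⁹, c¹⁰, c¹¹, c¹²}.

Answer: {e, c, c², c³, c⁴, c⁵, c⁶, c⁷, c⁸, c⁹, c¹⁰, c¹¹, c¹²}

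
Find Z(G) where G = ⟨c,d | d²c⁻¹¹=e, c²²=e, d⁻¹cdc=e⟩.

An element z ∈ Z(G) iff z commutes with every generator.
For example c¹¹ is central: (c¹¹)·c = c¹² = c·(c¹¹); (c¹¹)·d = d⁻¹ = d·(c¹¹).
Whereas c ∉ Z(G) since c·d = cd ≠ c¹⁰d⁻¹ = d·c.
Checking each of the 44 elements this way gives Z(G) = {e, c¹¹}, of order 2.

Answer: {e, c¹¹}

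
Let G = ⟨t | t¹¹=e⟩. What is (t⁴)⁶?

Compute successive powers of (t⁴), reducing at each step:
  (t⁴)²: (t⁴) · t⁴ = t⁸
  (t⁴)³: (t⁸) · t⁴ = t
  (t⁴)⁴: t · t⁴ = t⁵
  (t⁴)⁵: (t⁵) · t⁴ = t⁹
  (t⁴)⁶: (t⁹) · t⁴ = t²

Answer: t²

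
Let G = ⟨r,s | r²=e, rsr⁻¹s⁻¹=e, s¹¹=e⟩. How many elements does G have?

Enumerate words in the generators, reducing via the relations: the distinct elements are
  {e, r, s, rs, s², s³, s⁴, s⁵, s⁶, s⁷, s⁸, s⁹, rs², rs³, rs⁴, rs⁵, rs⁶, rs⁷, rs⁸, rs⁹, s¹⁰, rs¹⁰}.
No further products give new elements, so |G| = 22.

Answer: 22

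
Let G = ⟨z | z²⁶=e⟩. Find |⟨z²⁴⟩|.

|⟨z²⁴⟩| equals the order of z²⁴. Compute successive powers until reaching e:
  (z²⁴)¹ = z²⁴, (z²⁴)² = z²², (z²⁴)³ = z²⁰, (z²⁴)⁴ = z¹⁸, (z²⁴)⁵ = z¹⁶, (z²⁴)⁶ = z¹⁴, (z²⁴)⁷ = z¹², (z²⁴)⁸ = z¹⁰, (z²⁴)⁹ = z⁸, (z²⁴)¹⁰ = z⁶, (z²⁴)¹¹ = z⁴, (z²⁴)¹² = z², (z²⁴)¹³ = e.
The smallest positive k with (z²⁴)ᵏ = e is 13, so |⟨z²⁴⟩| = 13.

Answer: 13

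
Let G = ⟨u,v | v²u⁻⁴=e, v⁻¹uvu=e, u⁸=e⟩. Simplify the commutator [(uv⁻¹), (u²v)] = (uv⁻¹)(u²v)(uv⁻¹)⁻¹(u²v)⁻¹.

[(uv⁻¹), (u²v)] = (uv⁻¹)·(u²v)·(uv⁻¹)⁻¹·(u²v)⁻¹.
  (uv⁻¹) · (u²v) = u⁷
  (u⁷) · (uv) = v
  v · (u²v⁻¹) = u⁶

Answer: u⁶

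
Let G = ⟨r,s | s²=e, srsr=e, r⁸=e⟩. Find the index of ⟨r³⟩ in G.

First find ord(r³) by computing successive powers:
  (r³)¹ = r³, (r³)² = r⁶, (r³)³ = r, (r³)⁴ = r⁴, (r³)⁵ = r⁷, (r³)⁶ = r², (r³)⁷ = r⁵, (r³)⁸ = e.
So |⟨r³⟩| = ord(r³) = 8. With |G| = 16, by Lagrange [G : ⟨r³⟩] = 16/8 = 2.

Answer: 2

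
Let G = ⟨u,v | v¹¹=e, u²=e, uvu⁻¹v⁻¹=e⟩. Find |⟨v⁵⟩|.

|⟨v⁵⟩| equals the order of v⁵. Compute successive powers until reaching e:
  (v⁵)¹ = v⁵, (v⁵)² = v¹⁰, (v⁵)³ = v⁴, (v⁵)⁴ = v⁹, (v⁵)⁵ = v³, (v⁵)⁶ = v⁸, (v⁵)⁷ = v², (v⁵)⁸ = v⁷, (v⁵)⁹ = v, (v⁵)¹⁰ = v⁶, (v⁵)¹¹ = e.
The smallest positive k with (v⁵)ᵏ = e is 11, so |⟨v⁵⟩| = 11.

Answer: 11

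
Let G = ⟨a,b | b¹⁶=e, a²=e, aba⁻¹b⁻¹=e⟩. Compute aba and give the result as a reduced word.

Multiply left to right, reducing at each step:
  a · b = ab
  (ab) · a = b

Answer: b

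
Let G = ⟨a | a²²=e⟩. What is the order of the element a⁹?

Compute successive powers until reaching e:
  (a⁹)¹ = a⁹, (a⁹)² = a¹⁸, (a⁹)³ = a⁵, (a⁹)⁴ = a¹⁴, (a⁹)⁵ = a, (a⁹)⁶ = a¹⁰, (a⁹)⁷ = a¹⁹, (a⁹)⁸ = a⁶, (a⁹)⁹ = a¹⁵, (a⁹)¹⁰ = a², (a⁹)¹¹ = a¹¹, (a⁹)¹² = a²⁰, (a⁹)¹³ = a⁷, (a⁹)¹⁴ = a¹⁶, (a⁹)¹⁵ = a³, (a⁹)¹⁶ = a¹², (a⁹)¹⁷ = a²¹, (a⁹)¹⁸ = a⁸, (a⁹)¹⁹ = a¹⁷, (a⁹)²⁰ = a⁴, (a⁹)²¹ = a¹³, (a⁹)²² = e.
The smallest positive k with (a⁹)ᵏ = e is 22.

Answer: 22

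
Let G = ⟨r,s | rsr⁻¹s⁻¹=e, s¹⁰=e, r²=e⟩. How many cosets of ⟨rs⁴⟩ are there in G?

First find ord(rs⁴) by computing successive powers:
  (rs⁴)¹ = rs⁴, (rs⁴)² = s⁸, (rs⁴)³ = rs², (rs⁴)⁴ = s⁶, (rs⁴)⁵ = r, (rs⁴)⁶ = s⁴, (rs⁴)⁷ = rs⁸, (rs⁴)⁸ = s², (rs⁴)⁹ = rs⁶, (rs⁴)¹⁰ = e.
So |⟨rs⁴⟩| = ord(rs⁴) = 10. With |G| = 20, by Lagrange [G : ⟨rs⁴⟩] = 20/10 = 2.

Answer: 2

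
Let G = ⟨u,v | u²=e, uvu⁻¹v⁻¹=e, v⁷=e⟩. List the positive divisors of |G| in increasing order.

|G| = 14 = 2 · 7. By Lagrange's theorem the order of any subgroup divides 14; the divisors of 14 are 1, 2, 7, 14.

Answer: 1, 2, 7, 14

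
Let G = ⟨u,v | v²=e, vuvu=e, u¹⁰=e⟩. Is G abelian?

u·v = uv but v·u = u⁹v, so u·v ≠ v·u and G is not abelian.

Answer: No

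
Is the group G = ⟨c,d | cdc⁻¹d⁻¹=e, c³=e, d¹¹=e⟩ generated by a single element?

|G| = 33. The element cd has order 33 (its powers give 33 distinct elements), so ⟨cd⟩ = G and G is cyclic.

Answer: Yes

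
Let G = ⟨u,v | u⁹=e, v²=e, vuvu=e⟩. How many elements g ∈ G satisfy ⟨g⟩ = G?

⟨g⟩ = G would require ord(g) = |G| = 18, but the maximum element order in G is 9 < 18. So G is not cyclic and no single element generates it: the count is 0.

Answer: 0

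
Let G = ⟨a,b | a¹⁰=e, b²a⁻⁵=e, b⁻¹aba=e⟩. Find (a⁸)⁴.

Compute successive powers of (a⁸), reducing at each step:
  (a⁸)²: (a⁸) · a⁸ = a⁶
  (a⁸)³: (a⁶) · a⁸ = a⁴
  (a⁸)⁴: (a⁴) · a⁸ = a²

Answer: a²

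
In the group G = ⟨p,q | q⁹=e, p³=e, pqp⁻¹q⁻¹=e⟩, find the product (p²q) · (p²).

Compute (p²q) · (p²) by multiplying left to right and reducing via the relations at each step:
  (p²q) · p² = pq

Answer: pq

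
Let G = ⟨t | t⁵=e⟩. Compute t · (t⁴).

Compute t · (t⁴) by multiplying left to right and reducing via the relations at each step:
  t · t⁴ = e

Answer: e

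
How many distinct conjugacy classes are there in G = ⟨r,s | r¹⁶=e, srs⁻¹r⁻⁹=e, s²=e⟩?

The conjugacy classes (representative and size) are:
  [e] (size 1), [r⁹] (size 2), [r²] (size 1), [r³] (size 2), [r⁴] (size 1), [r¹³] (size 2), [r⁶] (size 1), [r¹⁵] (size 2), [r⁸] (size 1), [r¹⁰] (size 1), [r¹²] (size 1), [r¹⁴] (size 1), [s] (size 2), [rs] (size 2), [r²s] (size 2), [r¹¹s] (size 2), [r⁴s] (size 2), [r¹³s] (size 2), [r¹⁴s] (size 2), [r¹⁵s] (size 2).
Class equation: 1 + 2 + 1 + 2 + 1 + 2 + 1 + 2 + 1 + 1 + 1 + 1 + 2 + 2 + 2 + 2 + 2 + 2 + 2 + 2 = 32 = |G|. So G has 20 conjugacy classes.

Answer: 20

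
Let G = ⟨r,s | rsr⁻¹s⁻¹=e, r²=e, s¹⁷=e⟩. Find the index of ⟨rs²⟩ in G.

First find ord(rs²) by computing successive powers:
  (rs²)¹ = rs², (rs²)² = s⁴, (rs²)³ = rs⁶, (rs²)⁴ = s⁸, (rs²)⁵ = rs¹⁰, (rs²)⁶ = s¹², (rs²)⁷ = rs¹⁴, (rs²)⁸ = s¹⁶, (rs²)⁹ = rs, (rs²)¹⁰ = s³, (rs²)¹¹ = rs⁵, (rs²)¹² = s⁷, (rs²)¹³ = rs⁹, (rs²)¹⁴ = s¹¹, (rs²)¹⁵ = rs¹³, (rs²)¹⁶ = s¹⁵, (rs²)¹⁷ = r, (rs²)¹⁸ = s², (rs²)¹⁹ = rs⁴, (rs²)²⁰ = s⁶, (rs²)²¹ = rs⁸, (rs²)²² = s¹⁰, (rs²)²³ = rs¹², (rs²)²⁴ = s¹⁴, (rs²)²⁵ = rs¹⁶, (rs²)²⁶ = s, (rs²)²⁷ = rs³, (rs²)²⁸ = s⁵, (rs²)²⁹ = rs⁷, (rs²)³⁰ = s⁹, (rs²)³¹ = rs¹¹, (rs²)³² = s¹³, (rs²)³³ = rs¹⁵, (rs²)³⁴ = e.
So |⟨rs²⟩| = ord(rs²) = 34. With |G| = 34, by Lagrange [G : ⟨rs²⟩] = 34/34 = 1.

Answer: 1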